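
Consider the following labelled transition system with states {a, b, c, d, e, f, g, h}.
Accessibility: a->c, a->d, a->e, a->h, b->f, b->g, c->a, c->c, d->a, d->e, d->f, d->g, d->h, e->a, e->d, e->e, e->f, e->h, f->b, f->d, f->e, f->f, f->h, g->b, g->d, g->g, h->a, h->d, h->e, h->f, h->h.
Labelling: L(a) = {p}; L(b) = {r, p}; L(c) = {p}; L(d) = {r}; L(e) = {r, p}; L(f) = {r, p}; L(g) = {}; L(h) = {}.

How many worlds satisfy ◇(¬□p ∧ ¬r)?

Let φ = ◇(¬□p ∧ ¬r). Evaluate φ at each world:
  a (successors {c, d, e, h}): φ is true.
  b (successors {f, g}): φ is true.
  c (successors {a, c}): φ is true.
  d (successors {a, e, f, g, h}): φ is true.
  e (successors {a, d, e, f, h}): φ is true.
  f (successors {b, d, e, f, h}): φ is true.
  g (successors {b, d, g}): φ is true.
  h (successors {a, d, e, f, h}): φ is true.
For instance, at d:
  At d: ◇(¬□p ∧ ¬r) requires ¬□p ∧ ¬r at some successor in {a, e, f, g, h}.
    ¬□p ∧ ¬r holds at a, so ◇(¬□p ∧ ¬r) is true at d.
      At a: ¬□p is true, ¬r is true, so ¬□p ∧ ¬r is true.
Satisfying worlds: {a, b, c, d, e, f, g, h}

8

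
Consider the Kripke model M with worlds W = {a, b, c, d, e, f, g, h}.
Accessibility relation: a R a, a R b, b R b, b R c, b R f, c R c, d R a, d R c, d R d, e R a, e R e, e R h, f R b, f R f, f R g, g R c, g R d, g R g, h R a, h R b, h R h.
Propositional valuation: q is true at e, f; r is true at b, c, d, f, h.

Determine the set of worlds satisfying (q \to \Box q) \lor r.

Let φ = (q \to \Box q) \lor r. Evaluate φ at each world:
  a (successors {a, b}): φ is true.
  b (successors {b, c, f}): φ is true.
  c (successors {c}): φ is true.
  d (successors {a, c, d}): φ is true.
  e (successors {a, e, h}): φ is false.
  f (successors {b, f, g}): φ is true.
  g (successors {c, d, g}): φ is true.
  h (successors {a, b, h}): φ is true.
For instance, at f:
  At f: q \to \Box q is false, r is true, so (q \to \Box q) \lor r is true.
    At f: q is true, \Box q is false, so q \to \Box q is false.
      At f: \Box q requires q at every successor {b, f, g}.
        q fails at b, so \Box q is false at f.
Satisfying worlds: {a, b, c, d, f, g, h}

a, b, c, d, f, g, h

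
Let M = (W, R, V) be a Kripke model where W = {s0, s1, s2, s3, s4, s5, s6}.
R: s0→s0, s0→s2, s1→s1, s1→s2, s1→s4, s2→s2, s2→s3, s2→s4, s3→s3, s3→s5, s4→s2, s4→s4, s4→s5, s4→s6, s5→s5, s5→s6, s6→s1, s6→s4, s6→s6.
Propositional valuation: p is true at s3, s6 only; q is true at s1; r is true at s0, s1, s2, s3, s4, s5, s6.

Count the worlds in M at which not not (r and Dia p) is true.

5

Recall that Dia ψ holds at a world iff ψ holds at some accessible world.
Let φ = not not (r and Dia p). Evaluate φ at each world:
  s0 (successors {s0, s2}): φ is false.
  s1 (successors {s1, s2, s4}): φ is false.
  s2 (successors {s2, s3, s4}): φ is true.
  s3 (successors {s3, s5}): φ is true.
  s4 (successors {s2, s4, s5, s6}): φ is true.
  s5 (successors {s5, s6}): φ is true.
  s6 (successors {s1, s4, s6}): φ is true.
For instance, at s5:
  At s5: not (r and Dia p) is false, so not not (r and Dia p) is true.
    At s5: r and Dia p is true, so not (r and Dia p) is false.
      At s5: r is true, Dia p is true, so r and Dia p is true.
Satisfying worlds: {s2, s3, s4, s5, s6}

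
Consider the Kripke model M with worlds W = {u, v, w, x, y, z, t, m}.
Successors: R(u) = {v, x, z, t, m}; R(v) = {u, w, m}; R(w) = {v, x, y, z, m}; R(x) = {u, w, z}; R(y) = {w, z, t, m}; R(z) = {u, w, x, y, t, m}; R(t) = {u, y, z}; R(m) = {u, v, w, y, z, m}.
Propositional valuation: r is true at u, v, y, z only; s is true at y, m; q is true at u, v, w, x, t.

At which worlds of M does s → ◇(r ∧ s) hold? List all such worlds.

Let φ = s → ◇(r ∧ s). Evaluate φ at each world:
  u (successors {v, x, z, t, m}): φ is true.
  v (successors {u, w, m}): φ is true.
  w (successors {v, x, y, z, m}): φ is true.
  x (successors {u, w, z}): φ is true.
  y (successors {w, z, t, m}): φ is false.
  z (successors {u, w, x, y, t, m}): φ is true.
  t (successors {u, y, z}): φ is true.
  m (successors {u, v, w, y, z, m}): φ is true.
For instance, at x:
  At x: s is false, ◇(r ∧ s) is false, so s → ◇(r ∧ s) is true.
    At x: ◇(r ∧ s) requires r ∧ s at some successor in {u, w, z}.
      At u: r ∧ s is false.
      At w: r ∧ s is false.
      At z: r ∧ s is false.
    So ◇(r ∧ s) is false at x.
Satisfying worlds: {u, v, w, x, z, t, m}

u, v, w, x, z, t, m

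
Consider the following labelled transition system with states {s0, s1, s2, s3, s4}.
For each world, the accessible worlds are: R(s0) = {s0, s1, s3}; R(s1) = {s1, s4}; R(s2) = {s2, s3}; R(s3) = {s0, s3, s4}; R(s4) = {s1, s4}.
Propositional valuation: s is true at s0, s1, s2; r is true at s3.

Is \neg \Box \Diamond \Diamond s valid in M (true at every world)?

No

Let φ = \neg \Box \Diamond \Diamond s. Evaluate φ at each world:
  s0 (successors {s0, s1, s3}): φ is false.
  s1 (successors {s1, s4}): φ is false.
  s2 (successors {s2, s3}): φ is false.
  s3 (successors {s0, s3, s4}): φ is false.
  s4 (successors {s1, s4}): φ is false.
Detail at s0 (counterexample):
  At s0: \Box \Diamond \Diamond s is true, so \neg \Box \Diamond \Diamond s is false.
    At s0: \Box \Diamond \Diamond s requires \Diamond \Diamond s at every successor {s0, s1, s3}.
      At s0: \Diamond \Diamond s is true.
      At s1: \Diamond \Diamond s is true.
      At s3: \Diamond \Diamond s is true.
    So \Box \Diamond \Diamond s is true at s0.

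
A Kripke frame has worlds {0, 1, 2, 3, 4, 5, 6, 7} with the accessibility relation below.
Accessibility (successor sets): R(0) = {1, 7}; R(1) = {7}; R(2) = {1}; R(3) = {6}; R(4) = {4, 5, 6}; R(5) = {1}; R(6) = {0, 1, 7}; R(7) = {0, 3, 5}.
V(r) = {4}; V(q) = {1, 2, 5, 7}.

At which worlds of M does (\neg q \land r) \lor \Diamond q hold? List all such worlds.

Let φ = (\neg q \land r) \lor \Diamond q. Evaluate φ at each world:
  0 (successors {1, 7}): φ is true.
  1 (successors {7}): φ is true.
  2 (successors {1}): φ is true.
  3 (successors {6}): φ is false.
  4 (successors {4, 5, 6}): φ is true.
  5 (successors {1}): φ is true.
  6 (successors {0, 1, 7}): φ is true.
  7 (successors {0, 3, 5}): φ is true.
For instance, at 7:
  At 7: \neg q \land r is false, \Diamond q is true, so (\neg q \land r) \lor \Diamond q is true.
    At 7: \Diamond q requires q at some successor in {0, 3, 5}.
      q holds at 5, so \Diamond q is true at 7.
Satisfying worlds: {0, 1, 2, 4, 5, 6, 7}

0, 1, 2, 4, 5, 6, 7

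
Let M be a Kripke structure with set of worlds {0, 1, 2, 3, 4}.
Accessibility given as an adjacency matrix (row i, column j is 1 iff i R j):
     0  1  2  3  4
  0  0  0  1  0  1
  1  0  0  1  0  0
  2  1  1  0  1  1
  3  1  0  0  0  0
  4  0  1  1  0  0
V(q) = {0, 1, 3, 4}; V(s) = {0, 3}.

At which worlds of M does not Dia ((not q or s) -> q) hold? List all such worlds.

Let φ = not Dia ((not q or s) -> q). Evaluate φ at each world:
  0 (successors {2, 4}): φ is false.
  1 (successors {2}): φ is true.
  2 (successors {0, 1, 3, 4}): φ is false.
  3 (successors {0}): φ is false.
  4 (successors {1, 2}): φ is false.
For instance, at 2:
  At 2: Dia ((not q or s) -> q) is true, so not Dia ((not q or s) -> q) is false.
    At 2: Dia ((not q or s) -> q) requires (not q or s) -> q at some successor in {0, 1, 3, 4}.
      (not q or s) -> q holds at 0, so Dia ((not q or s) -> q) is true at 2.
Satisfying worlds: {1}

1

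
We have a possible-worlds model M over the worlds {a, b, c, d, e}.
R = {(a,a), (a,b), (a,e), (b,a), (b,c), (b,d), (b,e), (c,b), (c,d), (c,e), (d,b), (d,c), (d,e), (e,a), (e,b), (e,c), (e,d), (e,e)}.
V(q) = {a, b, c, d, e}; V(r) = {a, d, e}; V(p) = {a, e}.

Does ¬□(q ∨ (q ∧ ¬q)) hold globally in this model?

No

Recall that □ψ holds at a world iff ψ holds at every accessible world, and ◇ψ holds iff ψ holds at some accessible world.
Let φ = ¬□(q ∨ (q ∧ ¬q)). Evaluate φ at each world:
  a (successors {a, b, e}): φ is false.
  b (successors {a, c, d, e}): φ is false.
  c (successors {b, d, e}): φ is false.
  d (successors {b, c, e}): φ is false.
  e (successors {a, b, c, d, e}): φ is false.
Detail at a (counterexample):
  At a: □(q ∨ (q ∧ ¬q)) is true, so ¬□(q ∨ (q ∧ ¬q)) is false.
    At a: □(q ∨ (q ∧ ¬q)) requires q ∨ (q ∧ ¬q) at every successor {a, b, e}.
      At a: q ∨ (q ∧ ¬q) is true.
      At b: q ∨ (q ∧ ¬q) is true.
      At e: q ∨ (q ∧ ¬q) is true.
    So □(q ∨ (q ∧ ¬q)) is true at a.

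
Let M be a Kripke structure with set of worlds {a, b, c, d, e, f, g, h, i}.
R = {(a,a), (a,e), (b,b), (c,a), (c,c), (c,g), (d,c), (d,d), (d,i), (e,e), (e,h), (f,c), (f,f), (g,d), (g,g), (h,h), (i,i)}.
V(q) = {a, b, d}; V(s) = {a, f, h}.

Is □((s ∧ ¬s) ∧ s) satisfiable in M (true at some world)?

No

Recall that □ψ holds at a world iff ψ holds at every accessible world, and ◇ψ holds iff ψ holds at some accessible world.
Let φ = □((s ∧ ¬s) ∧ s). Evaluate φ at each world:
  a (successors {a, e}): φ is false.
  b (successors {b}): φ is false.
  c (successors {a, c, g}): φ is false.
  d (successors {c, d, i}): φ is false.
  e (successors {e, h}): φ is false.
  f (successors {c, f}): φ is false.
  g (successors {d, g}): φ is false.
  h (successors {h}): φ is false.
  i (successors {i}): φ is false.
For instance, at c:
  At c: □((s ∧ ¬s) ∧ s) requires (s ∧ ¬s) ∧ s at every successor {a, c, g}.
    (s ∧ ¬s) ∧ s fails at a, so □((s ∧ ¬s) ∧ s) is false at c.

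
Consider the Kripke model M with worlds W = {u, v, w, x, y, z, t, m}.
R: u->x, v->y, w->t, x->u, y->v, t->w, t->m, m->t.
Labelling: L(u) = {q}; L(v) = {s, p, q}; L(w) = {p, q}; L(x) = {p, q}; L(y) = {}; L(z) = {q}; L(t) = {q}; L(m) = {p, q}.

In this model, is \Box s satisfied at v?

No

At v: \Box s requires s at every successor {y}.
  s fails at y, so \Box s is false at v.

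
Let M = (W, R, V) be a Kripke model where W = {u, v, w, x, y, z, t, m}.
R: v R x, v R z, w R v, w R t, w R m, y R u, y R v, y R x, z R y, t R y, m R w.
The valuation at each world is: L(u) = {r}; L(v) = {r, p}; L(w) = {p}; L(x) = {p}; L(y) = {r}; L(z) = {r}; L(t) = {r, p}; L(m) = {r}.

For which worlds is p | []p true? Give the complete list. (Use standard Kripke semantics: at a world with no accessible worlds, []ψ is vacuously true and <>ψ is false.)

Recall that []ψ holds at a world iff ψ holds at every accessible world, and <>ψ holds iff ψ holds at some accessible world.
Let φ = p | []p. Evaluate φ at each world:
  u (successors ∅): φ is true.
  v (successors {x, z}): φ is true.
  w (successors {v, t, m}): φ is true.
  x (successors ∅): φ is true.
  y (successors {u, v, x}): φ is false.
  z (successors {y}): φ is false.
  t (successors {y}): φ is true.
  m (successors {w}): φ is true.
For instance, at v:
  At v: p is true, []p is false, so p | []p is true.
    At v: []p requires p at every successor {x, z}.
      p fails at z, so []p is false at v.
Satisfying worlds: {u, v, w, x, t, m}

u, v, w, x, t, m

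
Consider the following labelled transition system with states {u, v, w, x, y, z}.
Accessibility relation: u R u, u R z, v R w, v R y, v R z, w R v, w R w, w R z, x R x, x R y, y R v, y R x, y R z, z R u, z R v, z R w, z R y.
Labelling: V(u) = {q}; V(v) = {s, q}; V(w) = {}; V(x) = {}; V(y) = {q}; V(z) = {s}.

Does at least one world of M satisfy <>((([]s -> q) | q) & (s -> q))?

Yes

Recall that []ψ holds at a world iff ψ holds at every accessible world, and <>ψ holds iff ψ holds at some accessible world.
Let φ = <>((([]s -> q) | q) & (s -> q)). Evaluate φ at each world:
  u (successors {u, z}): φ is true.
  v (successors {w, y, z}): φ is true.
  w (successors {v, w, z}): φ is true.
  x (successors {x, y}): φ is true.
  y (successors {v, x, z}): φ is true.
  z (successors {u, v, w, y}): φ is true.
Detail at u (witness):
  At u: <>((([]s -> q) | q) & (s -> q)) requires (([]s -> q) | q) & (s -> q) at some successor in {u, z}.
    (([]s -> q) | q) & (s -> q) holds at u, so <>((([]s -> q) | q) & (s -> q)) is true at u.
      At u: ([]s -> q) | q is true, s -> q is true, so (([]s -> q) | q) & (s -> q) is true.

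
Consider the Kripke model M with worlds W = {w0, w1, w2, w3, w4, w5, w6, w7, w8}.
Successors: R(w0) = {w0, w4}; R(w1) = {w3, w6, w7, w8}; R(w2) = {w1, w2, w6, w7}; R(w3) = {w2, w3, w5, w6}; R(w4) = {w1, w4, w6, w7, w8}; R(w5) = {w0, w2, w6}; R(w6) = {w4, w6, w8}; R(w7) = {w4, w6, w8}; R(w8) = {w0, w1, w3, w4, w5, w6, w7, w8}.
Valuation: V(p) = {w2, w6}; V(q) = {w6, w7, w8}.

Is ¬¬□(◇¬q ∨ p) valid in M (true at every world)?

Let φ = ¬¬□(◇¬q ∨ p). Evaluate φ at each world:
  w0 (successors {w0, w4}): φ is true.
  w1 (successors {w3, w6, w7, w8}): φ is true.
  w2 (successors {w1, w2, w6, w7}): φ is true.
  w3 (successors {w2, w3, w5, w6}): φ is true.
  w4 (successors {w1, w4, w6, w7, w8}): φ is true.
  w5 (successors {w0, w2, w6}): φ is true.
  w6 (successors {w4, w6, w8}): φ is true.
  w7 (successors {w4, w6, w8}): φ is true.
  w8 (successors {w0, w1, w3, w4, w5, w6, w7, w8}): φ is true.
For instance, at w3:
  At w3: ¬□(◇¬q ∨ p) is false, so ¬¬□(◇¬q ∨ p) is true.
    At w3: □(◇¬q ∨ p) is true, so ¬□(◇¬q ∨ p) is false.
      At w3: □(◇¬q ∨ p) requires ◇¬q ∨ p at every successor {w2, w3, w5, w6}.
        At w2: ◇¬q ∨ p is true.
        At w3: ◇¬q ∨ p is true.
        At w5: ◇¬q ∨ p is true.
        At w6: ◇¬q ∨ p is true.
      So □(◇¬q ∨ p) is true at w3.

Yes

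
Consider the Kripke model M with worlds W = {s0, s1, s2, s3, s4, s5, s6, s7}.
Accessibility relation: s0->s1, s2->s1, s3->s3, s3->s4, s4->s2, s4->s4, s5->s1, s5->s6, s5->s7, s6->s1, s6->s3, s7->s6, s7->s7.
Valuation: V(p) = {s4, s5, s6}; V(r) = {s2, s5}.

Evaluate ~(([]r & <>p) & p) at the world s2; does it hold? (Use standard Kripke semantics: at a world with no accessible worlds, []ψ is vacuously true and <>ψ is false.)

Yes

At s2: ([]r & <>p) & p is false, so ~(([]r & <>p) & p) is true.
  At s2: []r & <>p is false, p is false, so ([]r & <>p) & p is false.
    At s2: []r is false, <>p is false, so []r & <>p is false.
      At s2: []r requires r at every successor {s1}.
        r fails at s1, so []r is false at s2.
      At s2: <>p requires p at some successor in {s1}.
        At s1: p is false.
      So <>p is false at s2.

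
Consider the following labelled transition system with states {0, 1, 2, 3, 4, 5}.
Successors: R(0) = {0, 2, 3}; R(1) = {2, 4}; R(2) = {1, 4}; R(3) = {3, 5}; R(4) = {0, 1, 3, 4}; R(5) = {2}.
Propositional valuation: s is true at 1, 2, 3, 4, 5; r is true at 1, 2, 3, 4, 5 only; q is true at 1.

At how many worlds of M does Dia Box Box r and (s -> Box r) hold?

Let φ = Dia Box Box r and (s -> Box r). Evaluate φ at each world:
  0 (successors {0, 2, 3}): φ is true.
  1 (successors {2, 4}): φ is false.
  2 (successors {1, 4}): φ is false.
  3 (successors {3, 5}): φ is true.
  4 (successors {0, 1, 3, 4}): φ is false.
  5 (successors {2}): φ is false.
For instance, at 5:
  At 5: Dia Box Box r is false, s -> Box r is true, so Dia Box Box r and (s -> Box r) is false.
    At 5: Dia Box Box r requires Box Box r at some successor in {2}.
      At 2: Box Box r is false.
    So Dia Box Box r is false at 5.
    At 5: s is true, Box r is true, so s -> Box r is true.
      At 5: Box r requires r at every successor {2}.
        At 2: r is true.
      So Box r is true at 5.
Satisfying worlds: {0, 3}

2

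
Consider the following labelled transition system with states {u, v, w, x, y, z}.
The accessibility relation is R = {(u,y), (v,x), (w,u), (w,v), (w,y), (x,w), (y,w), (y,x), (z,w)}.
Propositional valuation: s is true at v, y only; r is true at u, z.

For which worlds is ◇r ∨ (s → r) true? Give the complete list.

Let φ = ◇r ∨ (s → r). Evaluate φ at each world:
  u (successors {y}): φ is true.
  v (successors {x}): φ is false.
  w (successors {u, v, y}): φ is true.
  x (successors {w}): φ is true.
  y (successors {w, x}): φ is false.
  z (successors {w}): φ is true.
For instance, at x:
  At x: ◇r is false, s → r is true, so ◇r ∨ (s → r) is true.
    At x: ◇r requires r at some successor in {w}.
      At w: r is false.
    So ◇r is false at x.
Satisfying worlds: {u, w, x, z}

u, w, x, z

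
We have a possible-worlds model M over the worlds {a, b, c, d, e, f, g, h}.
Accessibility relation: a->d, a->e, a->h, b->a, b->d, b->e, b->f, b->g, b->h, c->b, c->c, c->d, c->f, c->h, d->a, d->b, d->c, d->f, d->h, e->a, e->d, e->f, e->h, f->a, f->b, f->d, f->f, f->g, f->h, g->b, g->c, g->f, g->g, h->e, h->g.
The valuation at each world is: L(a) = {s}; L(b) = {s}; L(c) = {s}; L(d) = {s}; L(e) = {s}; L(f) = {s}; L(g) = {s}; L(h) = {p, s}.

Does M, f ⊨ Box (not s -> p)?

Recall that Box ψ holds at a world iff ψ holds at every accessible world, and Dia ψ holds iff ψ holds at some accessible world.
At f: Box (not s -> p) requires not s -> p at every successor {a, b, d, f, g, h}.
  At a: not s -> p is true.
  At b: not s -> p is true.
  At d: not s -> p is true.
  At f: not s -> p is true.
  At g: not s -> p is true.
  At h: not s -> p is true.
So Box (not s -> p) is true at f.

Yes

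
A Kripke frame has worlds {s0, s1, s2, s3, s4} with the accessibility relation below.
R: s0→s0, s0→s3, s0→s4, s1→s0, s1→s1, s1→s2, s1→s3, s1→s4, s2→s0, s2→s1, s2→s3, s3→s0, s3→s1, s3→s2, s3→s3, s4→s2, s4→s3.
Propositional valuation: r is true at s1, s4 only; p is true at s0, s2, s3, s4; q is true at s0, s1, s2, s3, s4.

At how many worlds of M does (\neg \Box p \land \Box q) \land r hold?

Recall that \Box ψ holds at a world iff ψ holds at every accessible world, and \Diamond ψ holds iff ψ holds at some accessible world.
Let φ = (\neg \Box p \land \Box q) \land r. Evaluate φ at each world:
  s0 (successors {s0, s3, s4}): φ is false.
  s1 (successors {s0, s1, s2, s3, s4}): φ is true.
  s2 (successors {s0, s1, s3}): φ is false.
  s3 (successors {s0, s1, s2, s3}): φ is false.
  s4 (successors {s2, s3}): φ is false.
For instance, at s1:
  At s1: \neg \Box p \land \Box q is true, r is true, so (\neg \Box p \land \Box q) \land r is true.
    At s1: \neg \Box p is true, \Box q is true, so \neg \Box p \land \Box q is true.
      At s1: \Box p is false, so \neg \Box p is true.
      At s1: \Box q requires q at every successor {s0, s1, s2, s3, s4}.
        At s0: q is true.
        At s1: q is true.
        At s2: q is true.
        At s3: q is true.
        At s4: q is true.
      So \Box q is true at s1.
Satisfying worlds: {s1}

1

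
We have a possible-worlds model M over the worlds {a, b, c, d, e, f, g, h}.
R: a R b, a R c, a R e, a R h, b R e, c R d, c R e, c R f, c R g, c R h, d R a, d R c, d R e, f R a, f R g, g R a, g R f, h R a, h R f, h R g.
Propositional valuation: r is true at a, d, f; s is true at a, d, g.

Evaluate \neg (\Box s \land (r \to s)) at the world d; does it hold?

At d: \Box s \land (r \to s) is false, so \neg (\Box s \land (r \to s)) is true.
  At d: \Box s is false, r \to s is true, so \Box s \land (r \to s) is false.
    At d: \Box s requires s at every successor {a, c, e}.
      s fails at c, so \Box s is false at d.

Yes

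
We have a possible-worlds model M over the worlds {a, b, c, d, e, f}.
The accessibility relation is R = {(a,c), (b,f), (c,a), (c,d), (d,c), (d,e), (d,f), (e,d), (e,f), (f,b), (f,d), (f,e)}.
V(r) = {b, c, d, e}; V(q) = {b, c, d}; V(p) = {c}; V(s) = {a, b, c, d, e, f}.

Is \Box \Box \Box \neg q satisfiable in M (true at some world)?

Let φ = \Box \Box \Box \neg q. Evaluate φ at each world:
  a (successors {c}): φ is false.
  b (successors {f}): φ is false.
  c (successors {a, d}): φ is false.
  d (successors {c, e, f}): φ is false.
  e (successors {d, f}): φ is false.
  f (successors {b, d, e}): φ is false.
For instance, at e:
  At e: \Box \Box \Box \neg q requires \Box \Box \neg q at every successor {d, f}.
    \Box \Box \neg q fails at d, so \Box \Box \Box \neg q is false at e.
      At d: \Box \Box \neg q requires \Box \neg q at every successor {c, e, f}.
        \Box \neg q fails at c, so \Box \Box \neg q is false at d.

No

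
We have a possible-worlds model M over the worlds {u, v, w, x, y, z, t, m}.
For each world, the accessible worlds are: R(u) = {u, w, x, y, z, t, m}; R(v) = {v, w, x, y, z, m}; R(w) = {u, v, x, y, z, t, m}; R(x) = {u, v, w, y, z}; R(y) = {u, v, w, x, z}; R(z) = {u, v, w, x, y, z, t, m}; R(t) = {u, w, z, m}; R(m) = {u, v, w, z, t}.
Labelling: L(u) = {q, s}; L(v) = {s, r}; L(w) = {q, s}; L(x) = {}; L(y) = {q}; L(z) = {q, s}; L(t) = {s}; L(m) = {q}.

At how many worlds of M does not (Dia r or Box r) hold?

Recall that Box ψ holds at a world iff ψ holds at every accessible world, and Dia ψ holds iff ψ holds at some accessible world.
Let φ = not (Dia r or Box r). Evaluate φ at each world:
  u (successors {u, w, x, y, z, t, m}): φ is true.
  v (successors {v, w, x, y, z, m}): φ is false.
  w (successors {u, v, x, y, z, t, m}): φ is false.
  x (successors {u, v, w, y, z}): φ is false.
  y (successors {u, v, w, x, z}): φ is false.
  z (successors {u, v, w, x, y, z, t, m}): φ is false.
  t (successors {u, w, z, m}): φ is true.
  m (successors {u, v, w, z, t}): φ is false.
For instance, at m:
  At m: Dia r or Box r is true, so not (Dia r or Box r) is false.
    At m: Dia r is true, Box r is false, so Dia r or Box r is true.
      At m: Dia r requires r at some successor in {u, v, w, z, t}.
        r holds at v, so Dia r is true at m.
      At m: Box r requires r at every successor {u, v, w, z, t}.
        r fails at u, so Box r is false at m.
Satisfying worlds: {u, t}

2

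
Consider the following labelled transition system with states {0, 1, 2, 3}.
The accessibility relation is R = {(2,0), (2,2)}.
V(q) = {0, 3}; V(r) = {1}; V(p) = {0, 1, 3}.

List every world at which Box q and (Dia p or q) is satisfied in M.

Let φ = Box q and (Dia p or q). Evaluate φ at each world:
  0 (successors ∅): φ is true.
  1 (successors ∅): φ is false.
  2 (successors {0, 2}): φ is false.
  3 (successors ∅): φ is true.
For instance, at 2:
  At 2: Box q is false, Dia p or q is true, so Box q and (Dia p or q) is false.
    At 2: Box q requires q at every successor {0, 2}.
      q fails at 2, so Box q is false at 2.
    At 2: Dia p is true, q is false, so Dia p or q is true.
      At 2: Dia p requires p at some successor in {0, 2}.
        p holds at 0, so Dia p is true at 2.
Satisfying worlds: {0, 3}

0, 3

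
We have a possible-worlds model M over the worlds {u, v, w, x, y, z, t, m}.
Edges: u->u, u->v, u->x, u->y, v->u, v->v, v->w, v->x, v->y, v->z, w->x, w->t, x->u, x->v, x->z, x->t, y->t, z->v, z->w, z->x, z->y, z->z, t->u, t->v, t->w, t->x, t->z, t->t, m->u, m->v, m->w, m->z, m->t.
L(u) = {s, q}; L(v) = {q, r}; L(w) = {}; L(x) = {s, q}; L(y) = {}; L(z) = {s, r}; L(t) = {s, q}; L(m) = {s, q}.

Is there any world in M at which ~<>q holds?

No

Let φ = ~<>q. Evaluate φ at each world:
  u (successors {u, v, x, y}): φ is false.
  v (successors {u, v, w, x, y, z}): φ is false.
  w (successors {x, t}): φ is false.
  x (successors {u, v, z, t}): φ is false.
  y (successors {t}): φ is false.
  z (successors {v, w, x, y, z}): φ is false.
  t (successors {u, v, w, x, z, t}): φ is false.
  m (successors {u, v, w, z, t}): φ is false.
For instance, at x:
  At x: <>q is true, so ~<>q is false.
    At x: <>q requires q at some successor in {u, v, z, t}.
      q holds at u, so <>q is true at x.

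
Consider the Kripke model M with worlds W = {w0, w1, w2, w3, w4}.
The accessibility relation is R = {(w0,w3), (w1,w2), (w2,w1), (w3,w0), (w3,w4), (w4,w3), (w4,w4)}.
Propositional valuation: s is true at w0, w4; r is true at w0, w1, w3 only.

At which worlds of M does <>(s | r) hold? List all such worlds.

w0, w2, w3, w4

Recall that <>ψ holds at a world iff ψ holds at some accessible world.
Let φ = <>(s | r). Evaluate φ at each world:
  w0 (successors {w3}): φ is true.
  w1 (successors {w2}): φ is false.
  w2 (successors {w1}): φ is true.
  w3 (successors {w0, w4}): φ is true.
  w4 (successors {w3, w4}): φ is true.
For instance, at w3:
  At w3: <>(s | r) requires s | r at some successor in {w0, w4}.
    s | r holds at w0, so <>(s | r) is true at w3.
Satisfying worlds: {w0, w2, w3, w4}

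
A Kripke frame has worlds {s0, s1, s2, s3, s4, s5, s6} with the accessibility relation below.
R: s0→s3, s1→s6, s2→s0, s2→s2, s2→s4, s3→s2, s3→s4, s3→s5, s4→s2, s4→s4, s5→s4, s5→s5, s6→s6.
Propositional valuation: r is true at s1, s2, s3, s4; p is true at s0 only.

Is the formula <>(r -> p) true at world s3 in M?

Yes

At s3: <>(r -> p) requires r -> p at some successor in {s2, s4, s5}.
  r -> p holds at s5, so <>(r -> p) is true at s3.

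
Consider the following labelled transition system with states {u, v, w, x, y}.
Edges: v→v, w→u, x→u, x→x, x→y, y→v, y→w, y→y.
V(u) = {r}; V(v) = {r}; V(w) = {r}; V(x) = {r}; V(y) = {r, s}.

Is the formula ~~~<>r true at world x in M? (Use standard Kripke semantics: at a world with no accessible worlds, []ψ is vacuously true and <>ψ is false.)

At x: ~~<>r is true, so ~~~<>r is false.
  At x: ~<>r is false, so ~~<>r is true.
    At x: <>r is true, so ~<>r is false.
      At x: <>r requires r at some successor in {u, x, y}.
        r holds at u, so <>r is true at x.

No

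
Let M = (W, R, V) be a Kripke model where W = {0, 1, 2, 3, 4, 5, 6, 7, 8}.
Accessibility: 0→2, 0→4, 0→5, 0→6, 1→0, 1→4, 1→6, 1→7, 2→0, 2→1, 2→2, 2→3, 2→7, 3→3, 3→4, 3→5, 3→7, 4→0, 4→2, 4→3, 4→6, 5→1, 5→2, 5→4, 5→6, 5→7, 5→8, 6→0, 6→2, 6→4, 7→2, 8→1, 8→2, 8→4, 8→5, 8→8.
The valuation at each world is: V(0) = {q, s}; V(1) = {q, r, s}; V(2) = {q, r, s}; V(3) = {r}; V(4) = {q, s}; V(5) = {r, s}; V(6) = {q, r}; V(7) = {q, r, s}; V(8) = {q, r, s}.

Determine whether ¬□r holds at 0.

At 0: □r is false, so ¬□r is true.
  At 0: □r requires r at every successor {2, 4, 5, 6}.
    r fails at 4, so □r is false at 0.

Yes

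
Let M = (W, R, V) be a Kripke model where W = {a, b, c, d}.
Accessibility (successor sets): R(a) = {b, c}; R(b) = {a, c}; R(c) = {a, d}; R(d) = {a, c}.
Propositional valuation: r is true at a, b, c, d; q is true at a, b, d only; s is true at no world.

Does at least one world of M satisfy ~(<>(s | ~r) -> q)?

No

Let φ = ~(<>(s | ~r) -> q). Evaluate φ at each world:
  a (successors {b, c}): φ is false.
  b (successors {a, c}): φ is false.
  c (successors {a, d}): φ is false.
  d (successors {a, c}): φ is false.
For instance, at a:
  At a: <>(s | ~r) -> q is true, so ~(<>(s | ~r) -> q) is false.
    At a: <>(s | ~r) is false, q is true, so <>(s | ~r) -> q is true.
      At a: <>(s | ~r) requires s | ~r at some successor in {b, c}.
        At b: s | ~r is false.
        At c: s | ~r is false.
      So <>(s | ~r) is false at a.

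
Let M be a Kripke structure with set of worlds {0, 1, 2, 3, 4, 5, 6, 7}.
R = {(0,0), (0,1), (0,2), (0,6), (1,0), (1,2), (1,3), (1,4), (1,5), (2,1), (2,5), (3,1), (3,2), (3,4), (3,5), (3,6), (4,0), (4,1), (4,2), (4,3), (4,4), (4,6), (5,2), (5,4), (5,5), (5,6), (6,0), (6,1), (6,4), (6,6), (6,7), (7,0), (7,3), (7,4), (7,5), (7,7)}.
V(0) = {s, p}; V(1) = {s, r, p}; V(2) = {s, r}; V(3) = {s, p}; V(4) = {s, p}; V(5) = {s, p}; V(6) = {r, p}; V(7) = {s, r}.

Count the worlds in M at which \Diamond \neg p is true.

7

Let φ = \Diamond \neg p. Evaluate φ at each world:
  0 (successors {0, 1, 2, 6}): φ is true.
  1 (successors {0, 2, 3, 4, 5}): φ is true.
  2 (successors {1, 5}): φ is false.
  3 (successors {1, 2, 4, 5, 6}): φ is true.
  4 (successors {0, 1, 2, 3, 4, 6}): φ is true.
  5 (successors {2, 4, 5, 6}): φ is true.
  6 (successors {0, 1, 4, 6, 7}): φ is true.
  7 (successors {0, 3, 4, 5, 7}): φ is true.
For instance, at 5:
  At 5: \Diamond \neg p requires \neg p at some successor in {2, 4, 5, 6}.
    \neg p holds at 2, so \Diamond \neg p is true at 5.
Satisfying worlds: {0, 1, 3, 4, 5, 6, 7}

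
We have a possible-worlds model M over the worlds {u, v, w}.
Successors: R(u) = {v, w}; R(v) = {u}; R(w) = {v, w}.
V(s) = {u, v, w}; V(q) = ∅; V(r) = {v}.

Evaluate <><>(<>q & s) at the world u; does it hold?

No

At u: <><>(<>q & s) requires <>(<>q & s) at some successor in {v, w}.
  At v: <>(<>q & s) is false.
  At w: <>(<>q & s) is false.
So <><>(<>q & s) is false at u.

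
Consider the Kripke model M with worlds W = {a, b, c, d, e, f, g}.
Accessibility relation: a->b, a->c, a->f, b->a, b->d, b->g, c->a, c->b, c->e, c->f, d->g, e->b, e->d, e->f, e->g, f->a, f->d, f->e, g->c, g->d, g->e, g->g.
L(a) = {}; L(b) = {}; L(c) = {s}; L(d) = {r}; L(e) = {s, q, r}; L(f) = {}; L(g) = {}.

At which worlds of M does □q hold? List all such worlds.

none

Let φ = □q. Evaluate φ at each world:
  a (successors {b, c, f}): φ is false.
  b (successors {a, d, g}): φ is false.
  c (successors {a, b, e, f}): φ is false.
  d (successors {g}): φ is false.
  e (successors {b, d, f, g}): φ is false.
  f (successors {a, d, e}): φ is false.
  g (successors {c, d, e, g}): φ is false.
For instance, at d:
  At d: □q requires q at every successor {g}.
    q fails at g, so □q is false at d.
Satisfying worlds: none.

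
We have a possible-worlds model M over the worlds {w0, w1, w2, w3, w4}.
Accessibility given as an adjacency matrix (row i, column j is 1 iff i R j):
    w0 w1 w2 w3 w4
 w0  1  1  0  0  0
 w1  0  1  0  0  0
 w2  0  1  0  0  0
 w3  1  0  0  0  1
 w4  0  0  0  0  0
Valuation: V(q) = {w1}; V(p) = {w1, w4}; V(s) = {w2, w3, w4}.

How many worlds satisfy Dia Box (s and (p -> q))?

1

Let φ = Dia Box (s and (p -> q)). Evaluate φ at each world:
  w0 (successors {w0, w1}): φ is false.
  w1 (successors {w1}): φ is false.
  w2 (successors {w1}): φ is false.
  w3 (successors {w0, w4}): φ is true.
  w4 (successors ∅): φ is false.
For instance, at w3:
  At w3: Dia Box (s and (p -> q)) requires Box (s and (p -> q)) at some successor in {w0, w4}.
    Box (s and (p -> q)) holds at w4, so Dia Box (s and (p -> q)) is true at w3.
      At w4: no accessible worlds, so Box (s and (p -> q)) holds vacuously.
Satisfying worlds: {w3}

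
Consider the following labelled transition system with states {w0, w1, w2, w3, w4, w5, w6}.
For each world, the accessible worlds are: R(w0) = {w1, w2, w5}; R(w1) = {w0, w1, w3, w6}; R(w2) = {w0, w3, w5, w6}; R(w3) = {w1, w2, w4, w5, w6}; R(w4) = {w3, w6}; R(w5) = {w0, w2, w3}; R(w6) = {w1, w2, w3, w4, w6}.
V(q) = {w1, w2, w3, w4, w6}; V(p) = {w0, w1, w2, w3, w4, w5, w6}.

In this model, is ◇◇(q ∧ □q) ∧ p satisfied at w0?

Yes

At w0: ◇◇(q ∧ □q) is true, p is true, so ◇◇(q ∧ □q) ∧ p is true.
  At w0: ◇◇(q ∧ □q) requires ◇(q ∧ □q) at some successor in {w1, w2, w5}.
    ◇(q ∧ □q) holds at w1, so ◇◇(q ∧ □q) is true at w0.
      At w1: ◇(q ∧ □q) requires q ∧ □q at some successor in {w0, w1, w3, w6}.
        q ∧ □q holds at w6, so ◇(q ∧ □q) is true at w1.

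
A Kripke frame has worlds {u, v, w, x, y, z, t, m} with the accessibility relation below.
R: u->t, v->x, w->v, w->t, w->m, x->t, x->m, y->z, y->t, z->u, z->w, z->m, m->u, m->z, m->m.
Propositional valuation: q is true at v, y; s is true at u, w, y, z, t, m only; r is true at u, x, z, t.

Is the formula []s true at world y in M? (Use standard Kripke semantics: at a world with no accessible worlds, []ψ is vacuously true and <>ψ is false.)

At y: []s requires s at every successor {z, t}.
  At z: s is true.
  At t: s is true.
So []s is true at y.

Yes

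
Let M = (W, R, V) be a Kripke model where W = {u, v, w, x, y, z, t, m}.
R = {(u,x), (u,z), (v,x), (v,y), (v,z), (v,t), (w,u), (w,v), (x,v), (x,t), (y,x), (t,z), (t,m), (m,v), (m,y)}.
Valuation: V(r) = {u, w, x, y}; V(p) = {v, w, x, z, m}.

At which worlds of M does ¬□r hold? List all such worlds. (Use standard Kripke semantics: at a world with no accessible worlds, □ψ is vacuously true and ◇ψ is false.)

u, v, w, x, t, m

Let φ = ¬□r. Evaluate φ at each world:
  u (successors {x, z}): φ is true.
  v (successors {x, y, z, t}): φ is true.
  w (successors {u, v}): φ is true.
  x (successors {v, t}): φ is true.
  y (successors {x}): φ is false.
  z (successors ∅): φ is false.
  t (successors {z, m}): φ is true.
  m (successors {v, y}): φ is true.
For instance, at v:
  At v: □r is false, so ¬□r is true.
    At v: □r requires r at every successor {x, y, z, t}.
      r fails at z, so □r is false at v.
Satisfying worlds: {u, v, w, x, t, m}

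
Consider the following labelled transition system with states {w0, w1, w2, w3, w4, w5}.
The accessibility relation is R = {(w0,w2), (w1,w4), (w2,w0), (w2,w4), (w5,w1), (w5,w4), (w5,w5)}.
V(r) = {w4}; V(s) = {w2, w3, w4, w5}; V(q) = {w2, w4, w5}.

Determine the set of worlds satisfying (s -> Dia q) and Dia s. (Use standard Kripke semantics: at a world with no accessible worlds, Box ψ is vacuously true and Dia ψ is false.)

Let φ = (s -> Dia q) and Dia s. Evaluate φ at each world:
  w0 (successors {w2}): φ is true.
  w1 (successors {w4}): φ is true.
  w2 (successors {w0, w4}): φ is true.
  w3 (successors ∅): φ is false.
  w4 (successors ∅): φ is false.
  w5 (successors {w1, w4, w5}): φ is true.
For instance, at w2:
  At w2: s -> Dia q is true, Dia s is true, so (s -> Dia q) and Dia s is true.
    At w2: s is true, Dia q is true, so s -> Dia q is true.
      At w2: Dia q requires q at some successor in {w0, w4}.
        q holds at w4, so Dia q is true at w2.
    At w2: Dia s requires s at some successor in {w0, w4}.
      s holds at w4, so Dia s is true at w2.
Satisfying worlds: {w0, w1, w2, w5}

w0, w1, w2, w5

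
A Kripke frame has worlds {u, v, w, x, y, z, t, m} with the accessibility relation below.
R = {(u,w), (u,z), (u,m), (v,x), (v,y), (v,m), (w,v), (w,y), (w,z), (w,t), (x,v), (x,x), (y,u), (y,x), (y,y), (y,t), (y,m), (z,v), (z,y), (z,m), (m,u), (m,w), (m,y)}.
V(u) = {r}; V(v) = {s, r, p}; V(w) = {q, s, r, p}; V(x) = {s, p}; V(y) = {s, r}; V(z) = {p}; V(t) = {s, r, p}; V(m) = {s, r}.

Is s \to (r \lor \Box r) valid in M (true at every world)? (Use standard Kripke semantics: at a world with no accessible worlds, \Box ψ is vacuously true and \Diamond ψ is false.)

No

Let φ = s \to (r \lor \Box r). Evaluate φ at each world:
  u (successors {w, z, m}): φ is true.
  v (successors {x, y, m}): φ is true.
  w (successors {v, y, z, t}): φ is true.
  x (successors {v, x}): φ is false.
  y (successors {u, x, y, t, m}): φ is true.
  z (successors {v, y, m}): φ is true.
  t (successors ∅): φ is true.
  m (successors {u, w, y}): φ is true.
Detail at x (counterexample):
  At x: s is true, r \lor \Box r is false, so s \to (r \lor \Box r) is false.
    At x: r is false, \Box r is false, so r \lor \Box r is false.
      At x: \Box r requires r at every successor {v, x}.
        r fails at x, so \Box r is false at x.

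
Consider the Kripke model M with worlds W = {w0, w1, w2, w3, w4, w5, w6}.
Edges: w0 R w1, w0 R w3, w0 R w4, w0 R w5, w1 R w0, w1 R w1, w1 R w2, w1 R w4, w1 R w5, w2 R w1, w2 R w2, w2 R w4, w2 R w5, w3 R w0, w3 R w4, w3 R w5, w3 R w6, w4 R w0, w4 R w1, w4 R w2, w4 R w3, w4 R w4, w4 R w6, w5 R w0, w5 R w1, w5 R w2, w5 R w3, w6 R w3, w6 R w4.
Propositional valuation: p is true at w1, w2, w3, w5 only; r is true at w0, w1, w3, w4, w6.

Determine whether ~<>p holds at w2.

At w2: <>p is true, so ~<>p is false.
  At w2: <>p requires p at some successor in {w1, w2, w4, w5}.
    p holds at w1, so <>p is true at w2.

No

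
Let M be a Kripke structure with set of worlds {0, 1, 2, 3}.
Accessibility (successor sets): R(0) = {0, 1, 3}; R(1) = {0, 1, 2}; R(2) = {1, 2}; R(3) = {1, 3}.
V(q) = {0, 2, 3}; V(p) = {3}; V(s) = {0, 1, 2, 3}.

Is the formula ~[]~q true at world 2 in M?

At 2: []~q is false, so ~[]~q is true.
  At 2: []~q requires ~q at every successor {1, 2}.
    ~q fails at 2, so []~q is false at 2.

Yes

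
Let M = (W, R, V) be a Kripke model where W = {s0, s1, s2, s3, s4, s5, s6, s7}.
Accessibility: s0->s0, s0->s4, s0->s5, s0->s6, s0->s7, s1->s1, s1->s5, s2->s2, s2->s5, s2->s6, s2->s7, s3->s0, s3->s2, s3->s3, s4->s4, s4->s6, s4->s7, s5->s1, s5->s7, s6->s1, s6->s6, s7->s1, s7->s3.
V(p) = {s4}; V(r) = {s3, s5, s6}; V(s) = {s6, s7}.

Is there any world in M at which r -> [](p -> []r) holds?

Let φ = r -> [](p -> []r). Evaluate φ at each world:
  s0 (successors {s0, s4, s5, s6, s7}): φ is true.
  s1 (successors {s1, s5}): φ is true.
  s2 (successors {s2, s5, s6, s7}): φ is true.
  s3 (successors {s0, s2, s3}): φ is true.
  s4 (successors {s4, s6, s7}): φ is true.
  s5 (successors {s1, s7}): φ is true.
  s6 (successors {s1, s6}): φ is true.
  s7 (successors {s1, s3}): φ is true.
Detail at s0 (witness):
  At s0: r is false, [](p -> []r) is false, so r -> [](p -> []r) is true.
    At s0: [](p -> []r) requires p -> []r at every successor {s0, s4, s5, s6, s7}.
      p -> []r fails at s4, so [](p -> []r) is false at s0.

Yes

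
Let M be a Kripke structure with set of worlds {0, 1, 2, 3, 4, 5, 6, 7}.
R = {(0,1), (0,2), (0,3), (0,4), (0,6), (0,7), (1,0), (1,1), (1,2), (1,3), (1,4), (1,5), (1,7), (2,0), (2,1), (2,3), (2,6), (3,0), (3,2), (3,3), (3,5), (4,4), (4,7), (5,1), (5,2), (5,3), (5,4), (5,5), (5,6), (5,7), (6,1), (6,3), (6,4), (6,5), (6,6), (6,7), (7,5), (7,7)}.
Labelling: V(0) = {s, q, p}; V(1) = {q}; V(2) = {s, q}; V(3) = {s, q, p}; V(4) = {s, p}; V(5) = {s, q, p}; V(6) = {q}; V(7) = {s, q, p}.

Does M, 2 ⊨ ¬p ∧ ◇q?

At 2: ¬p is true, ◇q is true, so ¬p ∧ ◇q is true.
  At 2: ◇q requires q at some successor in {0, 1, 3, 6}.
    q holds at 0, so ◇q is true at 2.

Yes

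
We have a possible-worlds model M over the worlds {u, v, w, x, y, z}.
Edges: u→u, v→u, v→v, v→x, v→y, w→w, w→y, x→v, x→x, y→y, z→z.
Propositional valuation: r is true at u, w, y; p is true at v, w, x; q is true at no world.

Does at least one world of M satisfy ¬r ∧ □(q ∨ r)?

Let φ = ¬r ∧ □(q ∨ r). Evaluate φ at each world:
  u (successors {u}): φ is false.
  v (successors {u, v, x, y}): φ is false.
  w (successors {w, y}): φ is false.
  x (successors {v, x}): φ is false.
  y (successors {y}): φ is false.
  z (successors {z}): φ is false.
For instance, at z:
  At z: ¬r is true, □(q ∨ r) is false, so ¬r ∧ □(q ∨ r) is false.
    At z: □(q ∨ r) requires q ∨ r at every successor {z}.
      q ∨ r fails at z, so □(q ∨ r) is false at z.

No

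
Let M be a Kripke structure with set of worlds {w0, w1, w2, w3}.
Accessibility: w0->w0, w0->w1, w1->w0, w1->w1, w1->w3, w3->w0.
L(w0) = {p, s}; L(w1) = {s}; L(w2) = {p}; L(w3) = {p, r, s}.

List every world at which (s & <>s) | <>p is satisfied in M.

w0, w1, w3

Let φ = (s & <>s) | <>p. Evaluate φ at each world:
  w0 (successors {w0, w1}): φ is true.
  w1 (successors {w0, w1, w3}): φ is true.
  w2 (successors ∅): φ is false.
  w3 (successors {w0}): φ is true.
For instance, at w3:
  At w3: s & <>s is true, <>p is true, so (s & <>s) | <>p is true.
    At w3: s is true, <>s is true, so s & <>s is true.
      At w3: <>s requires s at some successor in {w0}.
        s holds at w0, so <>s is true at w3.
    At w3: <>p requires p at some successor in {w0}.
      p holds at w0, so <>p is true at w3.
Satisfying worlds: {w0, w1, w3}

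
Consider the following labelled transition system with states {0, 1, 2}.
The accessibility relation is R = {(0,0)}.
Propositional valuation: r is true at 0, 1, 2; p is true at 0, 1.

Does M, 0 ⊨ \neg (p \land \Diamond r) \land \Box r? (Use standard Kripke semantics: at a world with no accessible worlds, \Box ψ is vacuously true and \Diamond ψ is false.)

At 0: \neg (p \land \Diamond r) is false, \Box r is true, so \neg (p \land \Diamond r) \land \Box r is false.
  At 0: p \land \Diamond r is true, so \neg (p \land \Diamond r) is false.
    At 0: p is true, \Diamond r is true, so p \land \Diamond r is true.
      At 0: \Diamond r requires r at some successor in {0}.
        r holds at 0, so \Diamond r is true at 0.
  At 0: \Box r requires r at every successor {0}.
    At 0: r is true.
  So \Box r is true at 0.

No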